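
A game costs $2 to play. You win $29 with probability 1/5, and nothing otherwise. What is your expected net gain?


E[gain] = (29-2)×1/5 + (-2)×4/5
= 27/5 - 8/5 = 19/5

Expected net gain = $19/5 ≈ $3.80


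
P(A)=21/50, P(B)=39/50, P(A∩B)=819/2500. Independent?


P(A)×P(B) = 819/2500
P(A∩B) = 819/2500
Equal ✓ → Independent

Yes, independent


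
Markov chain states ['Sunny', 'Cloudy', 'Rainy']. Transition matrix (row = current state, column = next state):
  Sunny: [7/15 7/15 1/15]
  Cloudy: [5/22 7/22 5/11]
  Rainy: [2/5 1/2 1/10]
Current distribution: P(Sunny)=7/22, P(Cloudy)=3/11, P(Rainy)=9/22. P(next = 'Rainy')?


P(next=Rainy) = Σᵢ P(now=i)×P(i→Rainy)
= 7/22×1/15 + 3/11×5/11 + 9/22×1/10
= 7/330 + 15/121 + 9/220 = 1351/7260

P = 1351/7260 ≈ 0.1861


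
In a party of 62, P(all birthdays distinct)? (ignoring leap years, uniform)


P(all different) = Π(365-i)/365 for i=0..61
= (365/365)×(364/365)×...×(304/365)
= 0.004090

P ≈ 0.0041 ≈ 0.41%


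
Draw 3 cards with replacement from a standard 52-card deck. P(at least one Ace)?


P(not a Ace) = 48/52 = 12/13
P(none in 3 draws) = (12/13)^3 = 1728/2197
P(≥1 Ace) = 1 - 1728/2197 = 469/2197

P = 469/2197 ≈ 21.35%


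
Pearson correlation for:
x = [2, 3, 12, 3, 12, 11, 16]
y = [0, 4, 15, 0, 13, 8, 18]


n=7, Σx=59, Σy=58, Σxy=724, Σx²=687, Σy²=798
r = (7×724 - 59×58)/√((7×687 - 59²)(7×798 - 58²))
= 1646/√(1328×2222) = 1646/√2950816 ≈ 1646/1717.7939 ≈ 0.9582

r ≈ 0.9582


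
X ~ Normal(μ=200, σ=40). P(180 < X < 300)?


z₁=(180-200)/40=-0.5, z₂=(300-200)/40=2.5
P = Φ(2.5) - Φ(-0.5) = 0.993790 - 0.308538 = 0.685252 ≈ 0.6853

P(180 < X < 300) ≈ 0.6853


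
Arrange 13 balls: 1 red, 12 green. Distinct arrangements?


13!/(1!×12!) = 13

13


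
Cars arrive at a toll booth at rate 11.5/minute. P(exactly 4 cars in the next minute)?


Poisson(λ=11.5): P(X=4) = e^(-λ)×λ^k/k!
= e^(-11.5) × 11.5^4 / 4!
≈ 1.01300936e-05 × 17490.0625 / 24 ≈ 0.007382

P(X=4) ≈ 0.007382 ≈ 0.74%


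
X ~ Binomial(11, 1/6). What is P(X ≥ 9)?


P(X ≥ 9) = Σ P(X=i) for i=9..11
P(X=9) = 1375/362797056
P(X=10) = 55/362797056
P(X=11) = 1/362797056
Sum = 53/13436928

P(X ≥ 9) = 53/13436928 ≈ 0.00%


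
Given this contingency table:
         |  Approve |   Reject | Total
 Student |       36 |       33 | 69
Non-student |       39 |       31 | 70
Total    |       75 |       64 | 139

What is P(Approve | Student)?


P(Approve | Student) = 36/(36+33) = 36/69 = 12/23

P(Approve|Student) = 12/23 ≈ 52.17%


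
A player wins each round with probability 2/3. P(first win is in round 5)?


Geometric: P(X=5) = (1-p)^(k-1)×p = (1/3)^4×2/3 = 2/243

P(X=5) = 2/243 ≈ 0.82%


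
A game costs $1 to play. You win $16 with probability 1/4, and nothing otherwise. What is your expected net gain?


E[gain] = (16-1)×1/4 + (-1)×3/4
= 15/4 - 3/4 = 3

Expected net gain = $3 ≈ $3.00


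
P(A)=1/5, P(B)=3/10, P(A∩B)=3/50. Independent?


P(A)×P(B) = 3/50
P(A∩B) = 3/50
Equal ✓ → Independent

Yes, independent


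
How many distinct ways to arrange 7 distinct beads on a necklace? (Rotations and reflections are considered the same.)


Free circular arrangements: rotations and reflections both identified.
(n-1)!/2 = 6!/2 = 720/2 = 360

360


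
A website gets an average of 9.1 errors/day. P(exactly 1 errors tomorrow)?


Poisson(λ=9.1): P(X=1) = e^(-λ)×λ^k/k!
= e^(-9.1) × 9.1^1 / 1!
≈ 0.0001116658085 × 9.1 / 1 ≈ 0.001016

P(X=1) ≈ 0.001016 ≈ 0.10%


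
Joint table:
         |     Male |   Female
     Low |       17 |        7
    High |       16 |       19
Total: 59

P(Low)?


P(Low) = (17+7)/59 = 24/59

P(Low) = 24/59 ≈ 40.68%


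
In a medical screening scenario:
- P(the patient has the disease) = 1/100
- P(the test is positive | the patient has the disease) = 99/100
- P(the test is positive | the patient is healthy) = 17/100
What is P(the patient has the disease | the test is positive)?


Using Bayes' theorem:
P(A|B) = P(B|A)·P(A) / P(B)

P(the test is positive) = 99/100 × 1/100 + 17/100 × 99/100
= 99/10000 + 1683/10000 = 891/5000

P(the patient has the disease|the test is positive) = (99/10000) / (891/5000) = 1/18

P(the patient has the disease|the test is positive) = 1/18 ≈ 5.56%


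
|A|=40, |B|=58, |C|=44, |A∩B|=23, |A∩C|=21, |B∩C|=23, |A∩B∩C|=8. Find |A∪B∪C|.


|A∪B∪C| = 40+58+44-23-21-23+8 = 83

|A∪B∪C| = 83


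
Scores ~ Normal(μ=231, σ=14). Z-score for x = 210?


z = (x - μ)/σ = (210 - 231)/14 = -1.5

z = -1.5


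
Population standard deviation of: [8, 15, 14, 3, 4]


Mean = 44/5
  (8-44/5)²=16/25
  (15-44/5)²=961/25
  (14-44/5)²=676/25
  (3-44/5)²=841/25
  (4-44/5)²=576/25
Σ(x-μ)² = 614/5
σ² = (614/5)/5 = 614/25

σ = √(614/25) ≈ 4.9558


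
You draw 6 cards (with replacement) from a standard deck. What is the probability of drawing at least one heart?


P(not a heart) = 39/52 = 3/4
P(none in 6 draws) = (3/4)^6 = 729/4096
P(≥1 heart) = 1 - 729/4096 = 3367/4096

P = 3367/4096 ≈ 82.20%


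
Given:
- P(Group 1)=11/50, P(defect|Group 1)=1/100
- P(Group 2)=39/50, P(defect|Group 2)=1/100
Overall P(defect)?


P(B) = Σ P(B|Aᵢ)×P(Aᵢ)
  1/100×11/50 = 11/5000
  1/100×39/50 = 39/5000
Sum = 1/100

P(defect) = 1/100 ≈ 1.00%


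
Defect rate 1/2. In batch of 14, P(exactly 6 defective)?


Binomial: P(X=6) = C(14,6)×p^6×(1-p)^8
= 3003 × 1/64 × 1/256 = 3003/16384

P(X=6) = 3003/16384 ≈ 18.33%


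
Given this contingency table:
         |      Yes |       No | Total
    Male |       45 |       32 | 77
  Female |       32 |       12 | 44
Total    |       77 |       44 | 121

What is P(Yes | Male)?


P(Yes | Male) = 45/(45+32) = 45/77

P(Yes|Male) = 45/77 ≈ 58.44%


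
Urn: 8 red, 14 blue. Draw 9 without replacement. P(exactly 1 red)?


Hypergeometric: C(8,1)×C(14,8)/C(22,9)
= 8×3003/497420 = 78/1615

P(X=1) = 78/1615 ≈ 4.83%


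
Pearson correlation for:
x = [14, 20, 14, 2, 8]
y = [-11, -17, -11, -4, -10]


n=5, Σx=58, Σy=-53, Σxy=-736, Σx²=860, Σy²=647
r = (5×(-736) - 58×(-53))/√((5×860 - 58²)(5×647 - (-53)²))
= -606/√(936×426) = -606/√398736 ≈ -606/631.4555 ≈ -0.9597

r ≈ -0.9597


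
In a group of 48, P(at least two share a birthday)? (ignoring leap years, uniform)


P(all different) = Π(365-i)/365 for i=0..47
= 0.039402
P(match) = 1 - 0.039402 = 0.960598

P ≈ 0.9606 ≈ 96.06%


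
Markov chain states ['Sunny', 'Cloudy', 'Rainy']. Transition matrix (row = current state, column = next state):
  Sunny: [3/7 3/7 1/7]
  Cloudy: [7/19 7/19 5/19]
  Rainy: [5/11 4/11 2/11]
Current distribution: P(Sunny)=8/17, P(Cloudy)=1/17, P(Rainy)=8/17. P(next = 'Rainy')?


P(next=Rainy) = Σᵢ P(now=i)×P(i→Rainy)
= 8/17×1/7 + 1/17×5/19 + 8/17×2/11
= 8/119 + 5/323 + 16/187 = 4185/24871

P = 4185/24871 ≈ 0.1683


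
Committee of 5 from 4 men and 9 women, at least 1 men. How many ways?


Count by #men:
  1M,4W: C(4,1)×C(9,4)=504
  2M,3W: C(4,2)×C(9,3)=504
  3M,2W: C(4,3)×C(9,2)=144
  4M,1W: C(4,4)×C(9,1)=9
Total = 1161

1161


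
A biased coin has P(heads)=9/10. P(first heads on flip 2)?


Geometric: P(X=2) = (1-p)^(k-1)×p = (1/10)^1×9/10 = 9/100

P(X=2) = 9/100 ≈ 9.00%


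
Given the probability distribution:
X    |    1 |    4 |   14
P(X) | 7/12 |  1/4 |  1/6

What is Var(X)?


E[X] = 47/12
E[X²] = 149/4
Var(X) = E[X²] - (E[X])² = 149/4 - 2209/144 = 3155/144

Var(X) = 3155/144 ≈ 21.9097


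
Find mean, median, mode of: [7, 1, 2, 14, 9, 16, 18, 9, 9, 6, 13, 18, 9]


Sorted: [1, 2, 6, 7, 9, 9, 9, 9, 13, 14, 16, 18, 18]
Mean = 131/13
Median = 9
Freq: {7: 1, 1: 1, 2: 1, 14: 1, 9: 4, 16: 1, 18: 2, 6: 1, 13: 1}
Mode: [9]

Mean=131/13, Median=9, Mode=9


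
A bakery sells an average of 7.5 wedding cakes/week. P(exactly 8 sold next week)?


Poisson(λ=7.5): P(X=8) = e^(-λ)×λ^k/k!
= e^(-7.5) × 7.5^8 / 8!
≈ 0.0005530843701 × 10011291.5039 / 40320 ≈ 0.137329

P(X=8) ≈ 0.137329 ≈ 13.73%


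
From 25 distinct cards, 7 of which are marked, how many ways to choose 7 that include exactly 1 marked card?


Choose 1 of the 7 marked cards and 6 of the other 18 cards:
C(7,1)×C(18,6) = 7×18564 = 129948

129948


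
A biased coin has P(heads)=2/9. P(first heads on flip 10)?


Geometric: P(X=10) = (1-p)^(k-1)×p = (7/9)^9×2/9 = 80707214/3486784401

P(X=10) = 80707214/3486784401 ≈ 2.31%


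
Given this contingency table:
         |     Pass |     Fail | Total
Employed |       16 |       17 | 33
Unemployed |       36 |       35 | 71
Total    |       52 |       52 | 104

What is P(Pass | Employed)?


P(Pass | Employed) = 16/(16+17) = 16/33

P(Pass|Employed) = 16/33 ≈ 48.48%


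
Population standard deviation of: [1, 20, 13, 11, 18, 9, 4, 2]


Mean = 78/8 = 39/4
  (1-39/4)²=1225/16
  (20-39/4)²=1681/16
  (13-39/4)²=169/16
  (11-39/4)²=25/16
  (18-39/4)²=1089/16
  (9-39/4)²=9/16
  (4-39/4)²=529/16
  (2-39/4)²=961/16
Σ(x-μ)² = 711/2
σ² = (711/2)/8 = 711/16

σ = √(711/16) ≈ 6.6661


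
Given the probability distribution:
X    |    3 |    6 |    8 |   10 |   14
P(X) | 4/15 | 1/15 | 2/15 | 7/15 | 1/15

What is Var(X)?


E[X] = 118/15
E[X²] = 1096/15
Var(X) = E[X²] - (E[X])² = 1096/15 - 13924/225 = 2516/225

Var(X) = 2516/225 ≈ 11.1822


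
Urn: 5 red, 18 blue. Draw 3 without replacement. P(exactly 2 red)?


Hypergeometric: C(5,2)×C(18,1)/C(23,3)
= 10×18/1771 = 180/1771

P(X=2) = 180/1771 ≈ 10.16%


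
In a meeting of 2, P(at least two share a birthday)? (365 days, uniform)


P(all different) = Π(365-i)/365 for i=0..1
= 0.997260
P(match) = 1 - 0.997260 = 0.002740

P ≈ 0.0027 ≈ 0.27%


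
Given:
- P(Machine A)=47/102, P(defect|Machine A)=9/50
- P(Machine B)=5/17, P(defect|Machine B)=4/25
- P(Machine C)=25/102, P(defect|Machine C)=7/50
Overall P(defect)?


P(B) = Σ P(B|Aᵢ)×P(Aᵢ)
  9/50×47/102 = 141/1700
  4/25×5/17 = 4/85
  7/50×25/102 = 7/204
Sum = 419/2550

P(defect) = 419/2550 ≈ 16.43%


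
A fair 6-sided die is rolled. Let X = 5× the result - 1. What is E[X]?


E[die] = (1+6)/2 = 7/2
E[X] = 5×7/2 - 1 = 33/2

E[X] = 33/2


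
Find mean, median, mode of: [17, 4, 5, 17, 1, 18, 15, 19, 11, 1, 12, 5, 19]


Sorted: [1, 1, 4, 5, 5, 11, 12, 15, 17, 17, 18, 19, 19]
Mean = 144/13
Median = 12
Freq: {17: 2, 4: 1, 5: 2, 1: 2, 18: 1, 15: 1, 19: 2, 11: 1, 12: 1}
Mode: [1, 5, 17, 19]

Mean=144/13, Median=12, Mode=[1, 5, 17, 19]


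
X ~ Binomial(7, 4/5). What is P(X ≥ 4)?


P(X ≥ 4) = Σ P(X=i) for i=4..7
P(X=4) = 1792/15625
P(X=5) = 21504/78125
P(X=6) = 28672/78125
P(X=7) = 16384/78125
Sum = 15104/15625

P(X ≥ 4) = 15104/15625 ≈ 96.67%


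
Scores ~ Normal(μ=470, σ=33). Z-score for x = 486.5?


z = (x - μ)/σ = (486.5 - 470)/33 = 0.5

z = 0.5


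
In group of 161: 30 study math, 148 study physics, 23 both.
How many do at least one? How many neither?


|A∪B| = 30+148-23 = 155
Neither = 161-155 = 6

At least one: 155; Neither: 6


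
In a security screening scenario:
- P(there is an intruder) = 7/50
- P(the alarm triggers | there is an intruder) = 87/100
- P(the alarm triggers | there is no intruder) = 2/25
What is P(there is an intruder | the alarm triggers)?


Using Bayes' theorem:
P(A|B) = P(B|A)·P(A) / P(B)

P(the alarm triggers) = 87/100 × 7/50 + 2/25 × 43/50
= 609/5000 + 43/625 = 953/5000

P(there is an intruder|the alarm triggers) = (609/5000) / (953/5000) = 609/953

P(there is an intruder|the alarm triggers) = 609/953 ≈ 63.90%


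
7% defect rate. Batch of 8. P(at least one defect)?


P(all good) = (93/100)^8 = 5595818096650401/10000000000000000
P(≥1 defect) = 4404181903349599/10000000000000000

P = 4404181903349599/10000000000000000 ≈ 44.04%


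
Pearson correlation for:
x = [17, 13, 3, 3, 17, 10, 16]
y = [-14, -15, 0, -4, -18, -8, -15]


n=7, Σx=79, Σy=-74, Σxy=-1071, Σx²=1121, Σy²=1050
r = (7×(-1071) - 79×(-74))/√((7×1121 - 79²)(7×1050 - (-74)²))
= -1651/√(1606×1874) = -1651/√3009644 ≈ -1651/1734.8326 ≈ -0.9517

r ≈ -0.9517


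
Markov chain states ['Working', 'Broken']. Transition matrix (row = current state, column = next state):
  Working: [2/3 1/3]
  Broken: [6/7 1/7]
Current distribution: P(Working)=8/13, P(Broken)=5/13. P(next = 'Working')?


P(next=Working) = Σᵢ P(now=i)×P(i→Working)
= 8/13×2/3 + 5/13×6/7
= 16/39 + 30/91 = 202/273

P = 202/273 ≈ 0.7399


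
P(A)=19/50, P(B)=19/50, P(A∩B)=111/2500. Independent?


P(A)×P(B) = 361/2500
P(A∩B) = 111/2500
Not equal → NOT independent

No, not independent


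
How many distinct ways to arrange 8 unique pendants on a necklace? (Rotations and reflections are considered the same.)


Free circular arrangements: rotations and reflections both identified.
(n-1)!/2 = 7!/2 = 5040/2 = 2520

2520


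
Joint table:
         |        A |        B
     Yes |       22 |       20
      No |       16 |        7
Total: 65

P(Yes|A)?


P(Yes|A) = 22/(22+16) = 22/38 = 11/19

P = 11/19 ≈ 57.89%


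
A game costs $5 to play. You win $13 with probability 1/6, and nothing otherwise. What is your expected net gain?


E[gain] = (13-5)×1/6 + (-5)×5/6
= 4/3 - 25/6 = -17/6

Expected net gain = $-17/6 ≈ $-2.83


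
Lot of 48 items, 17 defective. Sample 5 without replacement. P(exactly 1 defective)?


Hypergeometric: C(17,1)×C(31,4)/C(48,5)
= 17×31465/1712304 = 534905/1712304

P(X=1) = 534905/1712304 ≈ 31.24%


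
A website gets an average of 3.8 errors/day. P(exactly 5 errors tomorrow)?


Poisson(λ=3.8): P(X=5) = e^(-λ)×λ^k/k!
= e^(-3.8) × 3.8^5 / 5!
≈ 0.02237077186 × 792.35168 / 120 ≈ 0.147713

P(X=5) ≈ 0.147713 ≈ 14.77%


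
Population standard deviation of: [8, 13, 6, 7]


Mean = 34/4 = 17/2
  (8-17/2)²=1/4
  (13-17/2)²=81/4
  (6-17/2)²=25/4
  (7-17/2)²=9/4
Σ(x-μ)² = 29
σ² = 29/4

σ = √(29/4) ≈ 2.6926


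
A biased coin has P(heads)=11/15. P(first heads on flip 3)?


Geometric: P(X=3) = (1-p)^(k-1)×p = (4/15)^2×11/15 = 176/3375

P(X=3) = 176/3375 ≈ 5.21%


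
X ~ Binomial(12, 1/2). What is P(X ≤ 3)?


P(X ≤ 3) = Σ P(X=i) for i=0..3
P(X=0) = 1/4096
P(X=1) = 3/1024
P(X=2) = 33/2048
P(X=3) = 55/1024
Sum = 299/4096

P(X ≤ 3) = 299/4096 ≈ 7.30%


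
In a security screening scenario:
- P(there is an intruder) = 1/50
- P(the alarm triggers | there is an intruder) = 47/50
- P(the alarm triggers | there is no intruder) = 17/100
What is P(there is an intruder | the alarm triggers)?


Using Bayes' theorem:
P(A|B) = P(B|A)·P(A) / P(B)

P(the alarm triggers) = 47/50 × 1/50 + 17/100 × 49/50
= 47/2500 + 833/5000 = 927/5000

P(there is an intruder|the alarm triggers) = (47/2500) / (927/5000) = 94/927

P(there is an intruder|the alarm triggers) = 94/927 ≈ 10.14%


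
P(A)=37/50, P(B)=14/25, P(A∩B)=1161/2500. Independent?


P(A)×P(B) = 259/625
P(A∩B) = 1161/2500
Not equal → NOT independent

No, not independent


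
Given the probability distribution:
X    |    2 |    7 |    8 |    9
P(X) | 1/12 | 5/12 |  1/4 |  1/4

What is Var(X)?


E[X] = 22/3
E[X²] = 57
Var(X) = E[X²] - (E[X])² = 57 - 484/9 = 29/9

Var(X) = 29/9 ≈ 3.2222


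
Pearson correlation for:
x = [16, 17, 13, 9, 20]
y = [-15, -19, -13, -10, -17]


n=5, Σx=75, Σy=-74, Σxy=-1162, Σx²=1195, Σy²=1144
r = (5×(-1162) - 75×(-74))/√((5×1195 - 75²)(5×1144 - (-74)²))
= -260/√(350×244) = -260/√85400 ≈ -260/292.2328 ≈ -0.8897

r ≈ -0.8897


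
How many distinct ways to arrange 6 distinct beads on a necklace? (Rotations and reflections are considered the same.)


Free circular arrangements: rotations and reflections both identified.
(n-1)!/2 = 5!/2 = 120/2 = 60

60


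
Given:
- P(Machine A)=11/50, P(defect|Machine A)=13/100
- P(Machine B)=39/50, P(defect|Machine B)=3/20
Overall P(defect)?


P(B) = Σ P(B|Aᵢ)×P(Aᵢ)
  13/100×11/50 = 143/5000
  3/20×39/50 = 117/1000
Sum = 91/625

P(defect) = 91/625 ≈ 14.56%


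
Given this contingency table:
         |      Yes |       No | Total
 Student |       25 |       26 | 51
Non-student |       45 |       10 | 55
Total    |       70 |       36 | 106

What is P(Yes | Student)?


P(Yes | Student) = 25/(25+26) = 25/51

P(Yes|Student) = 25/51 ≈ 49.02%


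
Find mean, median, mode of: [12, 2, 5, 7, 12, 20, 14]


Sorted: [2, 5, 7, 12, 12, 14, 20]
Mean = 72/7
Median = 12
Freq: {12: 2, 2: 1, 5: 1, 7: 1, 20: 1, 14: 1}
Mode: [12]

Mean=72/7, Median=12, Mode=12


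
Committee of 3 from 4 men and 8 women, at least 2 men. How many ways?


Count by #men:
  2M,1W: C(4,2)×C(8,1)=48
  3M,0W: C(4,3)×C(8,0)=4
Total = 52

52


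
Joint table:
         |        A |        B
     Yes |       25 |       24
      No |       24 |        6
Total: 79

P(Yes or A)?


P(Yes∨A) = P(Yes) + P(A) - P(Yes∧A)
= (49 + 49 - 25)/79 = 73/79

P = 73/79 ≈ 92.41%


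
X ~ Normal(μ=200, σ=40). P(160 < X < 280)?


z₁=(160-200)/40=-1.0, z₂=(280-200)/40=2.0
P = Φ(2.0) - Φ(-1.0) = 0.977250 - 0.158655 = 0.818595 ≈ 0.8186

P(160 < X < 280) ≈ 0.8186


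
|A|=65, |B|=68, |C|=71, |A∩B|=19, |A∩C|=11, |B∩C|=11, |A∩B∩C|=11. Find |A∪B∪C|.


|A∪B∪C| = 65+68+71-19-11-11+11 = 174

|A∪B∪C| = 174


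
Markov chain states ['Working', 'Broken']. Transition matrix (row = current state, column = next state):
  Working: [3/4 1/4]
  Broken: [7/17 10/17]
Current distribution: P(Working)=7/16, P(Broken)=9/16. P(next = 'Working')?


P(next=Working) = Σᵢ P(now=i)×P(i→Working)
= 7/16×3/4 + 9/16×7/17
= 21/64 + 63/272 = 609/1088

P = 609/1088 ≈ 0.5597


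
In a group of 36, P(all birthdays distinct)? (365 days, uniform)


P(all different) = Π(365-i)/365 for i=0..35
= (365/365)×(364/365)×...×(330/365)
= 0.167818

P ≈ 0.1678 ≈ 16.78%


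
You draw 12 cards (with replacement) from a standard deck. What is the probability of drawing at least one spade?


P(not a spade) = 39/52 = 3/4
P(none in 12 draws) = (3/4)^12 = 531441/16777216
P(≥1 spade) = 1 - 531441/16777216 = 16245775/16777216

P = 16245775/16777216 ≈ 96.83%


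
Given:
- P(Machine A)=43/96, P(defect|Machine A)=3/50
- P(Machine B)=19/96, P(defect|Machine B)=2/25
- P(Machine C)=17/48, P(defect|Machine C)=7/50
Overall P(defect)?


P(B) = Σ P(B|Aᵢ)×P(Aᵢ)
  3/50×43/96 = 43/1600
  2/25×19/96 = 19/1200
  7/50×17/48 = 119/2400
Sum = 443/4800

P(defect) = 443/4800 ≈ 9.23%


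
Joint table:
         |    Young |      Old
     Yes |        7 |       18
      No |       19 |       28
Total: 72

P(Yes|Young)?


P(Yes|Young) = 7/(7+19) = 7/26

P = 7/26 ≈ 26.92%


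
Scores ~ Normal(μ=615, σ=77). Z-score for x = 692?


z = (x - μ)/σ = (692 - 615)/77 = 1.0

z = 1.0


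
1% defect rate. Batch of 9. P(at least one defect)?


P(all good) = (99/100)^9 = 913517247483640899/1000000000000000000
P(≥1 defect) = 86482752516359101/1000000000000000000

P = 86482752516359101/1000000000000000000 ≈ 8.65%


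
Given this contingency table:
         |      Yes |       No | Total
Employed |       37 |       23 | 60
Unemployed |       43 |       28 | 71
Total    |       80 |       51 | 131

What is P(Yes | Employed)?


P(Yes | Employed) = 37/(37+23) = 37/60

P(Yes|Employed) = 37/60 ≈ 61.67%


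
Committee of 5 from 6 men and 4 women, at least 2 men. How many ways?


Count by #men:
  2M,3W: C(6,2)×C(4,3)=60
  3M,2W: C(6,3)×C(4,2)=120
  4M,1W: C(6,4)×C(4,1)=60
  5M,0W: C(6,5)×C(4,0)=6
Total = 246

246


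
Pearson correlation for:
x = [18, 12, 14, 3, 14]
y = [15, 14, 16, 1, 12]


n=5, Σx=61, Σy=58, Σxy=833, Σx²=869, Σy²=822
r = (5×833 - 61×58)/√((5×869 - 61²)(5×822 - 58²))
= 627/√(624×746) = 627/√465504 ≈ 627/682.2785 ≈ 0.9190

r ≈ 0.9190


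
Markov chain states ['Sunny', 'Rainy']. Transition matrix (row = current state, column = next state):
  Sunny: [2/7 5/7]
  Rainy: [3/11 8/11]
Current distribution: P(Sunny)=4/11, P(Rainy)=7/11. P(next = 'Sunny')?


P(next=Sunny) = Σᵢ P(now=i)×P(i→Sunny)
= 4/11×2/7 + 7/11×3/11
= 8/77 + 21/121 = 235/847

P = 235/847 ≈ 0.2774


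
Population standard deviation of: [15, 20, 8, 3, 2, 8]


Mean = 56/6 = 28/3
  (15-28/3)²=289/9
  (20-28/3)²=1024/9
  (8-28/3)²=16/9
  (3-28/3)²=361/9
  (2-28/3)²=484/9
  (8-28/3)²=16/9
Σ(x-μ)² = 730/3
σ² = (730/3)/6 = 365/9

σ = √(365/9) ≈ 6.3683


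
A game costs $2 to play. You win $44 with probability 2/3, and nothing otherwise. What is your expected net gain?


E[gain] = (44-2)×2/3 + (-2)×1/3
= 28 - 2/3 = 82/3

Expected net gain = $82/3 ≈ $27.33


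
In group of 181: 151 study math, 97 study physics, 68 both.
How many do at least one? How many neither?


|A∪B| = 151+97-68 = 180
Neither = 181-180 = 1

At least one: 180; Neither: 1


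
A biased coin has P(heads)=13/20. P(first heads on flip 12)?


Geometric: P(X=12) = (1-p)^(k-1)×p = (7/20)^11×13/20 = 25705247659/4096000000000000

P(X=12) = 25705247659/4096000000000000 ≈ 0.00%


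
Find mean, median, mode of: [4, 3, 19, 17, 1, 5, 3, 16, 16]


Sorted: [1, 3, 3, 4, 5, 16, 16, 17, 19]
Mean = 84/9 = 28/3
Median = 5
Freq: {4: 1, 3: 2, 19: 1, 17: 1, 1: 1, 5: 1, 16: 2}
Mode: [3, 16]

Mean=28/3, Median=5, Mode=[3, 16]


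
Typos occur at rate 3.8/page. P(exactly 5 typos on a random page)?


Poisson(λ=3.8): P(X=5) = e^(-λ)×λ^k/k!
= e^(-3.8) × 3.8^5 / 5!
≈ 0.02237077186 × 792.35168 / 120 ≈ 0.147713

P(X=5) ≈ 0.147713 ≈ 14.77%


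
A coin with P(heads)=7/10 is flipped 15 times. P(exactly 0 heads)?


Binomial: P(X=0) = C(15,0)×p^0×(1-p)^15
= 1 × 1 × 14348907/1000000000000000 = 14348907/1000000000000000

P(X=0) = 14348907/1000000000000000 ≈ 0.00%


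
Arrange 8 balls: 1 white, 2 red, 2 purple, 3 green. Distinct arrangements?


8!/(1!×2!×2!×3!) = 1680

1680


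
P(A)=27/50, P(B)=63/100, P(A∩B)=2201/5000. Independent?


P(A)×P(B) = 1701/5000
P(A∩B) = 2201/5000
Not equal → NOT independent

No, not independent


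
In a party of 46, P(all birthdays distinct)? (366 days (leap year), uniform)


P(all different) = Π(366-i)/366 for i=0..45
= (366/366)×(365/366)×...×(321/366)
= 0.052187

P ≈ 0.0522 ≈ 5.22%


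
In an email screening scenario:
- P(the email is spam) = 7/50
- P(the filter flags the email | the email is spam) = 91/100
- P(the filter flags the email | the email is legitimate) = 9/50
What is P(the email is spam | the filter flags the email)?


Using Bayes' theorem:
P(A|B) = P(B|A)·P(A) / P(B)

P(the filter flags the email) = 91/100 × 7/50 + 9/50 × 43/50
= 637/5000 + 387/2500 = 1411/5000

P(the email is spam|the filter flags the email) = (637/5000) / (1411/5000) = 637/1411

P(the email is spam|the filter flags the email) = 637/1411 ≈ 45.15%


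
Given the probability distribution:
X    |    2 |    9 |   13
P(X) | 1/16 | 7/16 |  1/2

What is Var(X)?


E[X] = 169/16
E[X²] = 1923/16
Var(X) = E[X²] - (E[X])² = 1923/16 - 28561/256 = 2207/256

Var(X) = 2207/256 ≈ 8.6211


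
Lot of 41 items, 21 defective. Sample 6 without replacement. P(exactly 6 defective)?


Hypergeometric: C(21,6)×C(20,0)/C(41,6)
= 54264×1/4496388 = 238/19721

P(X=6) = 238/19721 ≈ 1.21%


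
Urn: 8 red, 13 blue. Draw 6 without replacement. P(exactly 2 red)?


Hypergeometric: C(8,2)×C(13,4)/C(21,6)
= 28×715/54264 = 715/1938

P(X=2) = 715/1938 ≈ 36.89%


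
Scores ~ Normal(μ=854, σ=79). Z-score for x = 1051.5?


z = (x - μ)/σ = (1051.5 - 854)/79 = 2.5

z = 2.5


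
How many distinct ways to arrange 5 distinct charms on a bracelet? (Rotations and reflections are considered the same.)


Free circular arrangements: rotations and reflections both identified.
(n-1)!/2 = 4!/2 = 24/2 = 12

12


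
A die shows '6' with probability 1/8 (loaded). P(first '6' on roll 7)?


Geometric: P(X=7) = (1-p)^(k-1)×p = (7/8)^6×1/8 = 117649/2097152

P(X=7) = 117649/2097152 ≈ 5.61%


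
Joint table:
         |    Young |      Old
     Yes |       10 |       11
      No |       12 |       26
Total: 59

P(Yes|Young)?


P(Yes|Young) = 10/(10+12) = 10/22 = 5/11

P = 5/11 ≈ 45.45%


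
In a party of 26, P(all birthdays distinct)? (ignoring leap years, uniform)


P(all different) = Π(365-i)/365 for i=0..25
= (365/365)×(364/365)×...×(340/365)
= 0.401759

P ≈ 0.4018 ≈ 40.18%


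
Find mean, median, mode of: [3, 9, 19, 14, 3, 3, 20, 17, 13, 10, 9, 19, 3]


Sorted: [3, 3, 3, 3, 9, 9, 10, 13, 14, 17, 19, 19, 20]
Mean = 142/13
Median = 10
Freq: {3: 4, 9: 2, 19: 2, 14: 1, 20: 1, 17: 1, 13: 1, 10: 1}
Mode: [3]

Mean=142/13, Median=10, Mode=3


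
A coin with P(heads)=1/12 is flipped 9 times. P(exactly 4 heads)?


Binomial: P(X=4) = C(9,4)×p^4×(1-p)^5
= 126 × 1/20736 × 161051/248832 = 1127357/286654464

P(X=4) = 1127357/286654464 ≈ 0.39%


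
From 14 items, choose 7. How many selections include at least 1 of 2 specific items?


Complement: C(14,7) - C(12,7) = 3432 - 792 = 2640

2640


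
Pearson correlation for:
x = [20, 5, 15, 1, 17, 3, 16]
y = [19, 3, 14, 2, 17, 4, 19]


n=7, Σx=77, Σy=78, Σxy=1212, Σx²=1205, Σy²=1236
r = (7×1212 - 77×78)/√((7×1205 - 77²)(7×1236 - 78²))
= 2478/√(2506×2568) = 2478/√6435408 ≈ 2478/2536.8106 ≈ 0.9768

r ≈ 0.9768


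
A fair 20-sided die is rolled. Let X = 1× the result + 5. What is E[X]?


E[die] = (1+20)/2 = 21/2
E[X] = 1×21/2 + 5 = 31/2

E[X] = 31/2


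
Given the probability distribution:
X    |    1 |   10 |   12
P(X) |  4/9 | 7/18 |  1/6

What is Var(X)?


E[X] = 19/3
E[X²] = 190/3
Var(X) = E[X²] - (E[X])² = 190/3 - 361/9 = 209/9

Var(X) = 209/9 ≈ 23.2222


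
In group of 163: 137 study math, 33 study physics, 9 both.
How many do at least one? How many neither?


|A∪B| = 137+33-9 = 161
Neither = 163-161 = 2

At least one: 161; Neither: 2


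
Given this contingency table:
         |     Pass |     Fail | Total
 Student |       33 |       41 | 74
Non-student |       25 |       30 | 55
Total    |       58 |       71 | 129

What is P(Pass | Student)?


P(Pass | Student) = 33/(33+41) = 33/74

P(Pass|Student) = 33/74 ≈ 44.59%


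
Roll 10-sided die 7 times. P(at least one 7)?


P(no 7)^7 = (9/10)^7 = 4782969/10000000
P(≥1) = 1 - 4782969/10000000 = 5217031/10000000

P = 5217031/10000000 ≈ 52.17%


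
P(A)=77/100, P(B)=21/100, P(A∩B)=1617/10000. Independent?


P(A)×P(B) = 1617/10000
P(A∩B) = 1617/10000
Equal ✓ → Independent

Yes, independent


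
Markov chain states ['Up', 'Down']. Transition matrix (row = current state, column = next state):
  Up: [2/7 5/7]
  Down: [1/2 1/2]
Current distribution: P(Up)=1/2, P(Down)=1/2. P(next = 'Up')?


P(next=Up) = Σᵢ P(now=i)×P(i→Up)
= 1/2×2/7 + 1/2×1/2
= 1/7 + 1/4 = 11/28

P = 11/28 ≈ 0.3929


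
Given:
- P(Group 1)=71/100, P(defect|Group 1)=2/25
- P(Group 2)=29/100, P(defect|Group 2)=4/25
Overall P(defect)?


P(B) = Σ P(B|Aᵢ)×P(Aᵢ)
  2/25×71/100 = 71/1250
  4/25×29/100 = 29/625
Sum = 129/1250

P(defect) = 129/1250 ≈ 10.32%


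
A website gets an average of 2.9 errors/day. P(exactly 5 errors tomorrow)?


Poisson(λ=2.9): P(X=5) = e^(-λ)×λ^k/k!
= e^(-2.9) × 2.9^5 / 5!
≈ 0.05502322006 × 205.11149 / 120 ≈ 0.094049

P(X=5) ≈ 0.094049 ≈ 9.40%


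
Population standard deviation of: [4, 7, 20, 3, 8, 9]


Mean = 51/6 = 17/2
  (4-17/2)²=81/4
  (7-17/2)²=9/4
  (20-17/2)²=529/4
  (3-17/2)²=121/4
  (8-17/2)²=1/4
  (9-17/2)²=1/4
Σ(x-μ)² = 371/2
σ² = (371/2)/6 = 371/12

σ = √(371/12) ≈ 5.5603


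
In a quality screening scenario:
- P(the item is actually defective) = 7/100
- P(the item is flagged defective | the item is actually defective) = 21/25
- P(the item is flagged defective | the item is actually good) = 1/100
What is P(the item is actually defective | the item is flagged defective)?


Using Bayes' theorem:
P(A|B) = P(B|A)·P(A) / P(B)

P(the item is flagged defective) = 21/25 × 7/100 + 1/100 × 93/100
= 147/2500 + 93/10000 = 681/10000

P(the item is actually defective|the item is flagged defective) = (147/2500) / (681/10000) = 196/227

P(the item is actually defective|the item is flagged defective) = 196/227 ≈ 86.34%


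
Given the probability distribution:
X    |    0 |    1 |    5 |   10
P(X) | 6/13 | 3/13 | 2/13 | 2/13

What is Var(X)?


E[X] = 33/13
E[X²] = 253/13
Var(X) = E[X²] - (E[X])² = 253/13 - 1089/169 = 2200/169

Var(X) = 2200/169 ≈ 13.0178


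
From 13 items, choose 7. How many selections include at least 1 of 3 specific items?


Complement: C(13,7) - C(10,7) = 1716 - 120 = 1596

1596


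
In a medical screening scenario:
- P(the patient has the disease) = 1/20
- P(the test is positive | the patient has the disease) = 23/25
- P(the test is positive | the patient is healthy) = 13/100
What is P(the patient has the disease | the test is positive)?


Using Bayes' theorem:
P(A|B) = P(B|A)·P(A) / P(B)

P(the test is positive) = 23/25 × 1/20 + 13/100 × 19/20
= 23/500 + 247/2000 = 339/2000

P(the patient has the disease|the test is positive) = (23/500) / (339/2000) = 92/339

P(the patient has the disease|the test is positive) = 92/339 ≈ 27.14%


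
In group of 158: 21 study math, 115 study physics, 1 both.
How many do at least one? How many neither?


|A∪B| = 21+115-1 = 135
Neither = 158-135 = 23

At least one: 135; Neither: 23


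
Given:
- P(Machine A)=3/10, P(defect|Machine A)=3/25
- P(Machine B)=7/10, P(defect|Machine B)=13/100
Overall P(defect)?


P(B) = Σ P(B|Aᵢ)×P(Aᵢ)
  3/25×3/10 = 9/250
  13/100×7/10 = 91/1000
Sum = 127/1000

P(defect) = 127/1000 ≈ 12.70%


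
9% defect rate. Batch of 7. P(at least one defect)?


P(all good) = (91/100)^7 = 51676101935731/100000000000000
P(≥1 defect) = 48323898064269/100000000000000

P = 48323898064269/100000000000000 ≈ 48.32%


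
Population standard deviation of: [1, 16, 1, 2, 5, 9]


Mean = 34/6 = 17/3
  (1-17/3)²=196/9
  (16-17/3)²=961/9
  (1-17/3)²=196/9
  (2-17/3)²=121/9
  (5-17/3)²=4/9
  (9-17/3)²=100/9
Σ(x-μ)² = 526/3
σ² = (526/3)/6 = 263/9

σ = √(263/9) ≈ 5.4058


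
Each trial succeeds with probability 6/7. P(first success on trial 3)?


Geometric: P(X=3) = (1-p)^(k-1)×p = (1/7)^2×6/7 = 6/343

P(X=3) = 6/343 ≈ 1.75%


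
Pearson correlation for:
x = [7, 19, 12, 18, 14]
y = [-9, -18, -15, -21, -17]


n=5, Σx=70, Σy=-80, Σxy=-1201, Σx²=1074, Σy²=1360
r = (5×(-1201) - 70×(-80))/√((5×1074 - 70²)(5×1360 - (-80)²))
= -405/√(470×400) = -405/√188000 ≈ -405/433.5897 ≈ -0.9341

r ≈ -0.9341


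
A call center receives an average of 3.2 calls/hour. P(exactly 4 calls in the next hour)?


Poisson(λ=3.2): P(X=4) = e^(-λ)×λ^k/k!
= e^(-3.2) × 3.2^4 / 4!
≈ 0.04076220398 × 104.8576 / 24 ≈ 0.178093

P(X=4) ≈ 0.178093 ≈ 17.81%


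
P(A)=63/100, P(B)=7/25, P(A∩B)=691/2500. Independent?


P(A)×P(B) = 441/2500
P(A∩B) = 691/2500
Not equal → NOT independent

No, not independent


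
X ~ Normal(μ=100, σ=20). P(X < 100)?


z = (100-100)/20 = 0.0
P(Z < 0.0) = 0.5000

P(X < 100) ≈ 0.5000


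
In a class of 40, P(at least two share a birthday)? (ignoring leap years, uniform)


P(all different) = Π(365-i)/365 for i=0..39
= 0.108768
P(match) = 1 - 0.108768 = 0.891232

P ≈ 0.8912 ≈ 89.12%


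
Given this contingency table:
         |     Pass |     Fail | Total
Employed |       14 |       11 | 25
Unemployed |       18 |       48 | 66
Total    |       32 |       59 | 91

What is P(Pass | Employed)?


P(Pass | Employed) = 14/(14+11) = 14/25

P(Pass|Employed) = 14/25 ≈ 56.00%


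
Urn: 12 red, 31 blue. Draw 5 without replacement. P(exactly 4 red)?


Hypergeometric: C(12,4)×C(31,1)/C(43,5)
= 495×31/962598 = 5115/320866

P(X=4) = 5115/320866 ≈ 1.59%


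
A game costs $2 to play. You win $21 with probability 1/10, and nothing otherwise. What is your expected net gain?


E[gain] = (21-2)×1/10 + (-2)×9/10
= 19/10 - 9/5 = 1/10

Expected net gain = $1/10 ≈ $0.10


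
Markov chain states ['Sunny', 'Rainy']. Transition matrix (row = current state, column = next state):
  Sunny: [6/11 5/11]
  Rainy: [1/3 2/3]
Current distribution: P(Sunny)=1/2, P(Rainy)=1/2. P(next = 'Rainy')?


P(next=Rainy) = Σᵢ P(now=i)×P(i→Rainy)
= 1/2×5/11 + 1/2×2/3
= 5/22 + 1/3 = 37/66

P = 37/66 ≈ 0.5606


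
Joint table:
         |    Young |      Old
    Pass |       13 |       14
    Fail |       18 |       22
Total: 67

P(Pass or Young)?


P(Pass∨Young) = P(Pass) + P(Young) - P(Pass∧Young)
= (27 + 31 - 13)/67 = 45/67

P = 45/67 ≈ 67.16%


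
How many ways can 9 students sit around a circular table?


Circular arrangements of 9 distinct objects: fix one position to break rotational symmetry.
(n-1)! = 8! = 40320

40320


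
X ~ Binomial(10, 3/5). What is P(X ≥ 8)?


P(X ≥ 8) = Σ P(X=i) for i=8..10
P(X=8) = 236196/1953125
P(X=9) = 78732/1953125
P(X=10) = 59049/9765625
Sum = 1633689/9765625

P(X ≥ 8) = 1633689/9765625 ≈ 16.73%


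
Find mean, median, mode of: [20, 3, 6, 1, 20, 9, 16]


Sorted: [1, 3, 6, 9, 16, 20, 20]
Mean = 75/7
Median = 9
Freq: {20: 2, 3: 1, 6: 1, 1: 1, 9: 1, 16: 1}
Mode: [20]

Mean=75/7, Median=9, Mode=20


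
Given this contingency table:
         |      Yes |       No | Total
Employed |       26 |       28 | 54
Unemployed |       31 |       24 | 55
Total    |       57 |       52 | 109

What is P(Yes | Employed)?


P(Yes | Employed) = 26/(26+28) = 26/54 = 13/27

P(Yes|Employed) = 13/27 ≈ 48.15%


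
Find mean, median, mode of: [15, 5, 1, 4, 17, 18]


Sorted: [1, 4, 5, 15, 17, 18]
Mean = 60/6 = 10
Median = 10
Freq: {15: 1, 5: 1, 1: 1, 4: 1, 17: 1, 18: 1}
Mode: No mode

Mean=10, Median=10, Mode=No mode


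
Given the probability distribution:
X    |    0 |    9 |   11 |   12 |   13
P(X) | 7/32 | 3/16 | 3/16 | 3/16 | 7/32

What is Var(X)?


E[X] = 283/32
E[X²] = 3259/32
Var(X) = E[X²] - (E[X])² = 3259/32 - 80089/1024 = 24199/1024

Var(X) = 24199/1024 ≈ 23.6318


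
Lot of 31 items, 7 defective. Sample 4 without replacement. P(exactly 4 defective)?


Hypergeometric: C(7,4)×C(24,0)/C(31,4)
= 35×1/31465 = 1/899

P(X=4) = 1/899 ≈ 0.11%


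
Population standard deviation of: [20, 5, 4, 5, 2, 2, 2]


Mean = 40/7
  (20-40/7)²=10000/49
  (5-40/7)²=25/49
  (4-40/7)²=144/49
  (5-40/7)²=25/49
  (2-40/7)²=676/49
  (2-40/7)²=676/49
  (2-40/7)²=676/49
Σ(x-μ)² = 1746/7
σ² = (1746/7)/7 = 1746/49

σ = √(1746/49) ≈ 5.9693


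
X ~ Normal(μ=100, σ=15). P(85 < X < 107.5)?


z₁=(85-100)/15=-1.0, z₂=(107.5-100)/15=0.5
P = Φ(0.5) - Φ(-1.0) = 0.691462 - 0.158655 = 0.532807 ≈ 0.5328

P(85 < X < 107.5) ≈ 0.5328


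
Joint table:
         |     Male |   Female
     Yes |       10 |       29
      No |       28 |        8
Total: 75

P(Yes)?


P(Yes) = (10+29)/75 = 39/75 = 13/25

P(Yes) = 13/25 ≈ 52.00%


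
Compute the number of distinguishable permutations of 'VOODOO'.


Letters: 6, freq: {'V': 1, 'O': 4, 'D': 1}
6!/(1!×4!×1!) = 720/24 = 30

30


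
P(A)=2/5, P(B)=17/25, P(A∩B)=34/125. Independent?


P(A)×P(B) = 34/125
P(A∩B) = 34/125
Equal ✓ → Independent

Yes, independent


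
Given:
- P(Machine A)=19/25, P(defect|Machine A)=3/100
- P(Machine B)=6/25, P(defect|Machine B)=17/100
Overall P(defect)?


P(B) = Σ P(B|Aᵢ)×P(Aᵢ)
  3/100×19/25 = 57/2500
  17/100×6/25 = 51/1250
Sum = 159/2500

P(defect) = 159/2500 ≈ 6.36%


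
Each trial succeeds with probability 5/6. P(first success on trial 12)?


Geometric: P(X=12) = (1-p)^(k-1)×p = (1/6)^11×5/6 = 5/2176782336

P(X=12) = 5/2176782336 ≈ 0.00%


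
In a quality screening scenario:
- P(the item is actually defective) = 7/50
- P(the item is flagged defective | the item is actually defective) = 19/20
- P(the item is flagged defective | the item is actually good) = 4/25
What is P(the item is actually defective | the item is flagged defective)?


Using Bayes' theorem:
P(A|B) = P(B|A)·P(A) / P(B)

P(the item is flagged defective) = 19/20 × 7/50 + 4/25 × 43/50
= 133/1000 + 86/625 = 1353/5000

P(the item is actually defective|the item is flagged defective) = (133/1000) / (1353/5000) = 665/1353

P(the item is actually defective|the item is flagged defective) = 665/1353 ≈ 49.15%


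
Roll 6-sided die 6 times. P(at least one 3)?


P(no 3)^6 = (5/6)^6 = 15625/46656
P(≥1) = 1 - 15625/46656 = 31031/46656

P = 31031/46656 ≈ 66.51%


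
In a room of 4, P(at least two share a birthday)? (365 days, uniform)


P(all different) = Π(365-i)/365 for i=0..3
= 0.983644
P(match) = 1 - 0.983644 = 0.016356

P ≈ 0.0164 ≈ 1.64%


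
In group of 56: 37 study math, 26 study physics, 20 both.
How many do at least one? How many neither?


|A∪B| = 37+26-20 = 43
Neither = 56-43 = 13

At least one: 43; Neither: 13


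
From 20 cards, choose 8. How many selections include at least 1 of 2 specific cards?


Complement: C(20,8) - C(18,8) = 125970 - 43758 = 82212

82212


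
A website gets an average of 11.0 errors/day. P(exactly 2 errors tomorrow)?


Poisson(λ=11.0): P(X=2) = e^(-λ)×λ^k/k!
= e^(-11.0) × 11.0^2 / 2!
≈ 1.670170079e-05 × 121 / 2 ≈ 0.001010

P(X=2) ≈ 0.001010 ≈ 0.10%


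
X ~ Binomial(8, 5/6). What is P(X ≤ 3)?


P(X ≤ 3) = Σ P(X=i) for i=0..3
P(X=0) = 1/1679616
P(X=1) = 5/209952
P(X=2) = 175/419904
P(X=3) = 875/209952
Sum = 7741/1679616

P(X ≤ 3) = 7741/1679616 ≈ 0.46%


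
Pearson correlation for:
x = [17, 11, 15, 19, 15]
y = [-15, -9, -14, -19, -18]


n=5, Σx=77, Σy=-75, Σxy=-1195, Σx²=1221, Σy²=1187
r = (5×(-1195) - 77×(-75))/√((5×1221 - 77²)(5×1187 - (-75)²))
= -200/√(176×310) = -200/√54560 ≈ -200/233.5808 ≈ -0.8562

r ≈ -0.8562


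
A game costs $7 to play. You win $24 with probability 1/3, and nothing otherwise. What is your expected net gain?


E[gain] = (24-7)×1/3 + (-7)×2/3
= 17/3 - 14/3 = 1

Expected net gain = $1 ≈ $1.00


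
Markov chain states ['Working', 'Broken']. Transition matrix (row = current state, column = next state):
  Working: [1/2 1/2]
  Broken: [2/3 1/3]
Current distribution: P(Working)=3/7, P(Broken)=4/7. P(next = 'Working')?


P(next=Working) = Σᵢ P(now=i)×P(i→Working)
= 3/7×1/2 + 4/7×2/3
= 3/14 + 8/21 = 25/42

P = 25/42 ≈ 0.5952


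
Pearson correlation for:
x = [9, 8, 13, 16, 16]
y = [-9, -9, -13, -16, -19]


n=5, Σx=62, Σy=-66, Σxy=-882, Σx²=826, Σy²=948
r = (5×(-882) - 62×(-66))/√((5×826 - 62²)(5×948 - (-66)²))
= -318/√(286×384) = -318/√109824 ≈ -318/331.3970 ≈ -0.9596

r ≈ -0.9596


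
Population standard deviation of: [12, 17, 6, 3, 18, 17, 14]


Mean = 87/7
  (12-87/7)²=9/49
  (17-87/7)²=1024/49
  (6-87/7)²=2025/49
  (3-87/7)²=4356/49
  (18-87/7)²=1521/49
  (17-87/7)²=1024/49
  (14-87/7)²=121/49
Σ(x-μ)² = 1440/7
σ² = (1440/7)/7 = 1440/49

σ = √(1440/49) ≈ 5.4210


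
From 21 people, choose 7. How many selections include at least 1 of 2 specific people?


Complement: C(21,7) - C(19,7) = 116280 - 50388 = 65892

65892


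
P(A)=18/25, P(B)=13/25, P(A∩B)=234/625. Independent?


P(A)×P(B) = 234/625
P(A∩B) = 234/625
Equal ✓ → Independent

Yes, independent


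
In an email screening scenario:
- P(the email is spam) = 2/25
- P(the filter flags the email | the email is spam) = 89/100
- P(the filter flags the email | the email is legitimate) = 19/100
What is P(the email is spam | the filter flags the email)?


Using Bayes' theorem:
P(A|B) = P(B|A)·P(A) / P(B)

P(the filter flags the email) = 89/100 × 2/25 + 19/100 × 23/25
= 89/1250 + 437/2500 = 123/500

P(the email is spam|the filter flags the email) = (89/1250) / (123/500) = 178/615

P(the email is spam|the filter flags the email) = 178/615 ≈ 28.94%
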